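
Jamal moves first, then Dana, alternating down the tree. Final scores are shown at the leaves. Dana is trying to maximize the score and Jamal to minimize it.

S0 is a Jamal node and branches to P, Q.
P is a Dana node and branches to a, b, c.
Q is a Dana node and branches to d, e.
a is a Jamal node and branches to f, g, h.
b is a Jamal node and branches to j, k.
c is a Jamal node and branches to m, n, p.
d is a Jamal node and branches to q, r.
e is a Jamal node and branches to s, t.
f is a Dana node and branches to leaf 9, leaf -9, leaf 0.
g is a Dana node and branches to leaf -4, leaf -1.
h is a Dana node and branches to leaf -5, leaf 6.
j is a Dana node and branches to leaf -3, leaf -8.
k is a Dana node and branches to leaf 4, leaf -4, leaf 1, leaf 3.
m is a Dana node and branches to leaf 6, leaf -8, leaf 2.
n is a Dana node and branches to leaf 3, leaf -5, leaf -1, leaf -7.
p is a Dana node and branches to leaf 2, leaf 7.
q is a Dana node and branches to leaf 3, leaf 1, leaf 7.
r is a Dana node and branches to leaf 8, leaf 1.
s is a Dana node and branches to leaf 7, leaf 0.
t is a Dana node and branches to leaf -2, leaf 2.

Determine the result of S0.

3

f (Dana): max(9, -9, 0) = 9
g (Dana): max(-4, -1) = -1
h (Dana): max(-5, 6) = 6
a (Jamal): min(9, -1, 6) = -1
j (Dana): max(-3, -8) = -3
k (Dana): max(4, -4, 1, 3) = 4
b (Jamal): min(-3, 4) = -3
m (Dana): max(6, -8, 2) = 6
n (Dana): max(3, -5, -1, -7) = 3
p (Dana): max(2, 7) = 7
c (Jamal): min(6, 3, 7) = 3
P (Dana): max(-1, -3, 3) = 3
q (Dana): max(3, 1, 7) = 7
r (Dana): max(8, 1) = 8
d (Jamal): min(7, 8) = 7
s (Dana): max(7, 0) = 7
t (Dana): max(-2, 2) = 2
e (Jamal): min(7, 2) = 2
Q (Dana): max(7, 2) = 7
S0 (Jamal): min(3, 7) = 3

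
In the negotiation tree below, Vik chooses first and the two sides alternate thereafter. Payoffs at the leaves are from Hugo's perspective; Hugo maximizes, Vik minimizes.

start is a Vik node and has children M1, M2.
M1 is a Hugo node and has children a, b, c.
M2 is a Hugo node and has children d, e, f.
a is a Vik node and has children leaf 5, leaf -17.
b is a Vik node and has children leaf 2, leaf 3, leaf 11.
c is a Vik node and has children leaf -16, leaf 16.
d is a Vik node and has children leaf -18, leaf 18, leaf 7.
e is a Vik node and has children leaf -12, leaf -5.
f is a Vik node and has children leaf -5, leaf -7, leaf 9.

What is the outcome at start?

a (Vik): min(5, -17) = -17
b (Vik): min(2, 3, 11) = 2
c (Vik): min(-16, 16) = -16
M1 (Hugo): max(-17, 2, -16) = 2
d (Vik): min(-18, 18, 7) = -18
e (Vik): min(-12, -5) = -12
f (Vik): min(-5, -7, 9) = -7
M2 (Hugo): max(-18, -12, -7) = -7
start (Vik): min(2, -7) = -7

-7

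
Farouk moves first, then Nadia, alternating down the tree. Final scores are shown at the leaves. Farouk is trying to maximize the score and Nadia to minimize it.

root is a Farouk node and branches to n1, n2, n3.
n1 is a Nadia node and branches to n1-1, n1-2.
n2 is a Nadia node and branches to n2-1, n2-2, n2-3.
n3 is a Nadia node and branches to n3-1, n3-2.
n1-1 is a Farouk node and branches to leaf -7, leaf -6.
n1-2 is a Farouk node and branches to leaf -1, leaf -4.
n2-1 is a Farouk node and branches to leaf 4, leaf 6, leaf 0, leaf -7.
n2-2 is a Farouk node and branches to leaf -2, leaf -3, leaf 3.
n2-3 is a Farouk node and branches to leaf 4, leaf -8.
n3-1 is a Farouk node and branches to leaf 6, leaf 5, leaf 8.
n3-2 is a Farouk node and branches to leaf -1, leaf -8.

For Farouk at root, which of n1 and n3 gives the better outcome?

n1-1 (Farouk): max(-7, -6) = -6
n1-2 (Farouk): max(-1, -4) = -1
n1 (Nadia): min(-6, -1) = -6
n3-1 (Farouk): max(6, 5, 8) = 8
n3-2 (Farouk): max(-1, -8) = -1
n3 (Nadia): min(8, -1) = -1
Farouk prefers the higher value; n1=-6, n3=-1. n3 is better since -1 > -6.

n3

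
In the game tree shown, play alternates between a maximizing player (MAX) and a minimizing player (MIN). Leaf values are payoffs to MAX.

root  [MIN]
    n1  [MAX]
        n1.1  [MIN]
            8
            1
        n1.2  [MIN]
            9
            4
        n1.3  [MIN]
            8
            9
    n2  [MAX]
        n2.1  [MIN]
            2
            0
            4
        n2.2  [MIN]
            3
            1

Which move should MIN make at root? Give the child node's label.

n2

n1.1 (MIN): min(8, 1) = 1
n1.2 (MIN): min(9, 4) = 4
n1.3 (MIN): min(8, 9) = 8
n1 (MAX): max(1, 4, 8) = 8
n2.1 (MIN): min(2, 0, 4) = 0
n2.2 (MIN): min(3, 1) = 1
n2 (MAX): max(0, 1) = 1
root (MIN): min(8, 1) = 1
MIN at root wants the lowest of {n1=8, n2=1}, so chooses n2.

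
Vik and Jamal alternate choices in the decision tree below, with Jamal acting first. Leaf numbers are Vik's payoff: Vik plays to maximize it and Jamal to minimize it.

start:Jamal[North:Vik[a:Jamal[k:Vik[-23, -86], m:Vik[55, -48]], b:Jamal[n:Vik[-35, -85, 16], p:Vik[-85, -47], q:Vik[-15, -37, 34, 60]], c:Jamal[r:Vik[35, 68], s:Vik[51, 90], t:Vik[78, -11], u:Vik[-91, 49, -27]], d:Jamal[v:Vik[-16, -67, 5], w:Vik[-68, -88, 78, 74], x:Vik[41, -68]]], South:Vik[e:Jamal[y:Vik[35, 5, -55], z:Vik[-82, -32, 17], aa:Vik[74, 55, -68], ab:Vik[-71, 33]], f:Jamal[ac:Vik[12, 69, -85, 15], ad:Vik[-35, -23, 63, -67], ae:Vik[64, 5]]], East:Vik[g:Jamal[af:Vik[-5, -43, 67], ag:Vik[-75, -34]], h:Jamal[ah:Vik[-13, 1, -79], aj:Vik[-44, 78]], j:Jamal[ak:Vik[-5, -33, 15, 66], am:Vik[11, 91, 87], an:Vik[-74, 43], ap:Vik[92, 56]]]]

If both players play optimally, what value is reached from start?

k (Vik): max(-23, -86) = -23
m (Vik): max(55, -48) = 55
a (Jamal): min(-23, 55) = -23
n (Vik): max(-35, -85, 16) = 16
p (Vik): max(-85, -47) = -47
q (Vik): max(-15, -37, 34, 60) = 60
b (Jamal): min(16, -47, 60) = -47
r (Vik): max(35, 68) = 68
s (Vik): max(51, 90) = 90
t (Vik): max(78, -11) = 78
u (Vik): max(-91, 49, -27) = 49
c (Jamal): min(68, 90, 78, 49) = 49
v (Vik): max(-16, -67, 5) = 5
w (Vik): max(-68, -88, 78, 74) = 78
x (Vik): max(41, -68) = 41
d (Jamal): min(5, 78, 41) = 5
North (Vik): max(-23, -47, 49, 5) = 49
y (Vik): max(35, 5, -55) = 35
z (Vik): max(-82, -32, 17) = 17
aa (Vik): max(74, 55, -68) = 74
ab (Vik): max(-71, 33) = 33
e (Jamal): min(35, 17, 74, 33) = 17
ac (Vik): max(12, 69, -85, 15) = 69
ad (Vik): max(-35, -23, 63, -67) = 63
ae (Vik): max(64, 5) = 64
f (Jamal): min(69, 63, 64) = 63
South (Vik): max(17, 63) = 63
af (Vik): max(-5, -43, 67) = 67
ag (Vik): max(-75, -34) = -34
g (Jamal): min(67, -34) = -34
ah (Vik): max(-13, 1, -79) = 1
aj (Vik): max(-44, 78) = 78
h (Jamal): min(1, 78) = 1
ak (Vik): max(-5, -33, 15, 66) = 66
am (Vik): max(11, 91, 87) = 91
an (Vik): max(-74, 43) = 43
ap (Vik): max(92, 56) = 92
j (Jamal): min(66, 91, 43, 92) = 43
East (Vik): max(-34, 1, 43) = 43
start (Jamal): min(49, 63, 43) = 43

43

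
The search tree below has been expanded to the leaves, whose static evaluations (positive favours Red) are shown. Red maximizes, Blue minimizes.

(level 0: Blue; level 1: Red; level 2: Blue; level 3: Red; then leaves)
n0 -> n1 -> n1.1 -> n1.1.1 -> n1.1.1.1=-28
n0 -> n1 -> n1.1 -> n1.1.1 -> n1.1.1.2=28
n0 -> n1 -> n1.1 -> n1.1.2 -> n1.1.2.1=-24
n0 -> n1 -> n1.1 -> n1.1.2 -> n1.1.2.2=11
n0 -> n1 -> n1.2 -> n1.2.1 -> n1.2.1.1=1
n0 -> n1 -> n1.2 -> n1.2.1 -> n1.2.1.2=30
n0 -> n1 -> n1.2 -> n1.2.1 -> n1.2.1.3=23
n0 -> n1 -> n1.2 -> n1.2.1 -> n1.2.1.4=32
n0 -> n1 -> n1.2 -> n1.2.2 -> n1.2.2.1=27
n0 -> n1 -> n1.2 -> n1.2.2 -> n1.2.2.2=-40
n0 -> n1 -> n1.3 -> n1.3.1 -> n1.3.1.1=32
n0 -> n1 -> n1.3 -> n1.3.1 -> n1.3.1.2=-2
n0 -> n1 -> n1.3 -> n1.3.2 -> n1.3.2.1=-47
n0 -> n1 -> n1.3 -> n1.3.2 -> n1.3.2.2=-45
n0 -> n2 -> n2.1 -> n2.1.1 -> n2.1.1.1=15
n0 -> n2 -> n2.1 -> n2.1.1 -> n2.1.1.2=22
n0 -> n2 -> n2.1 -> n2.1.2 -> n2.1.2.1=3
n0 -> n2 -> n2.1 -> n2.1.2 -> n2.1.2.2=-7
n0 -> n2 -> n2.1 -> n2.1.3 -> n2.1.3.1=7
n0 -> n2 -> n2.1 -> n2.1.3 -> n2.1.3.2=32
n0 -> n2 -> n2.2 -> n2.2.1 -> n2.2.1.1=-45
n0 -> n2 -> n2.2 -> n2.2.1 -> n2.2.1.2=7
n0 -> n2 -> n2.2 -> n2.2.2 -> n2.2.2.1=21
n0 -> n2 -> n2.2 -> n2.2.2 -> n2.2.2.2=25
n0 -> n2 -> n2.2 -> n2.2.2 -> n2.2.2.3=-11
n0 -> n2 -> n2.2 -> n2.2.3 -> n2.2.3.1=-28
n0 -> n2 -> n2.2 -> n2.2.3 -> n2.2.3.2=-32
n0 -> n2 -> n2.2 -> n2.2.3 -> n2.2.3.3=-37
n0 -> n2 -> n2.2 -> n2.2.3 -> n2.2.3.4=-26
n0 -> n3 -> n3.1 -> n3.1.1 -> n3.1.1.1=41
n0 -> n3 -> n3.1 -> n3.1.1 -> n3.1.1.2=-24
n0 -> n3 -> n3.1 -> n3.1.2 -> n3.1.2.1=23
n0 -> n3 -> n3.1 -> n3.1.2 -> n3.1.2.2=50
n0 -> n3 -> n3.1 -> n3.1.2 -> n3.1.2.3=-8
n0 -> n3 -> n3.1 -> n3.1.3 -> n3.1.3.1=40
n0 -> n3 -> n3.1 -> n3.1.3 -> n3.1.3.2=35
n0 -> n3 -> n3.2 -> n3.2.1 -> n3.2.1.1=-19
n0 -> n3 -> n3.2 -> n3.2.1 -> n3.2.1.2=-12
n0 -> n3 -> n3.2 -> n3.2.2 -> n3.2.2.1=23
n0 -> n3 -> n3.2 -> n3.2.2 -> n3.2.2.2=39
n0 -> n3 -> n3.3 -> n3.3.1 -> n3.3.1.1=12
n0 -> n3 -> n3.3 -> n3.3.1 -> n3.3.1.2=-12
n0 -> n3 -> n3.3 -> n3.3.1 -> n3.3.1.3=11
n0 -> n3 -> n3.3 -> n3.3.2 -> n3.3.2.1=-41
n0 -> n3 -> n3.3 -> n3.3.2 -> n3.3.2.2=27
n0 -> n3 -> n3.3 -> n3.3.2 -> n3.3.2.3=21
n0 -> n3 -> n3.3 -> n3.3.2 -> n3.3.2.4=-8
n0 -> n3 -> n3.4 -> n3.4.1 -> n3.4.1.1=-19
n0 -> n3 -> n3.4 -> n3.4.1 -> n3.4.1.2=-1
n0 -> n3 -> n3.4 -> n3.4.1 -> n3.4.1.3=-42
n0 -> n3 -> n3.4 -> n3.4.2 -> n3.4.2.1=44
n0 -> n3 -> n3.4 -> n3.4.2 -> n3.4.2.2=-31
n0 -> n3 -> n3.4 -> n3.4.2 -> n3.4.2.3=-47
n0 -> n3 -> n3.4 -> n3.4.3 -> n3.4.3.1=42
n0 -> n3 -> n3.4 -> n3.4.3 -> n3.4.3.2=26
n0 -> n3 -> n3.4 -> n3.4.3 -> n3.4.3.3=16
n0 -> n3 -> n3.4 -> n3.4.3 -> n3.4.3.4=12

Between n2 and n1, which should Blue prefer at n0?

n2

n2.1.1 (Red): max(15, 22) = 22
n2.1.2 (Red): max(3, -7) = 3
n2.1.3 (Red): max(7, 32) = 32
n2.1 (Blue): min(22, 3, 32) = 3
n2.2.1 (Red): max(-45, 7) = 7
n2.2.2 (Red): max(21, 25, -11) = 25
n2.2.3 (Red): max(-28, -32, -37, -26) = -26
n2.2 (Blue): min(7, 25, -26) = -26
n2 (Red): max(3, -26) = 3
n1.1.1 (Red): max(-28, 28) = 28
n1.1.2 (Red): max(-24, 11) = 11
n1.1 (Blue): min(28, 11) = 11
n1.2.1 (Red): max(1, 30, 23, 32) = 32
n1.2.2 (Red): max(27, -40) = 27
n1.2 (Blue): min(32, 27) = 27
n1.3.1 (Red): max(32, -2) = 32
n1.3.2 (Red): max(-47, -45) = -45
n1.3 (Blue): min(32, -45) = -45
n1 (Red): max(11, 27, -45) = 27
Blue prefers the lower value; n2=3, n1=27. n2 is better since 3 < 27.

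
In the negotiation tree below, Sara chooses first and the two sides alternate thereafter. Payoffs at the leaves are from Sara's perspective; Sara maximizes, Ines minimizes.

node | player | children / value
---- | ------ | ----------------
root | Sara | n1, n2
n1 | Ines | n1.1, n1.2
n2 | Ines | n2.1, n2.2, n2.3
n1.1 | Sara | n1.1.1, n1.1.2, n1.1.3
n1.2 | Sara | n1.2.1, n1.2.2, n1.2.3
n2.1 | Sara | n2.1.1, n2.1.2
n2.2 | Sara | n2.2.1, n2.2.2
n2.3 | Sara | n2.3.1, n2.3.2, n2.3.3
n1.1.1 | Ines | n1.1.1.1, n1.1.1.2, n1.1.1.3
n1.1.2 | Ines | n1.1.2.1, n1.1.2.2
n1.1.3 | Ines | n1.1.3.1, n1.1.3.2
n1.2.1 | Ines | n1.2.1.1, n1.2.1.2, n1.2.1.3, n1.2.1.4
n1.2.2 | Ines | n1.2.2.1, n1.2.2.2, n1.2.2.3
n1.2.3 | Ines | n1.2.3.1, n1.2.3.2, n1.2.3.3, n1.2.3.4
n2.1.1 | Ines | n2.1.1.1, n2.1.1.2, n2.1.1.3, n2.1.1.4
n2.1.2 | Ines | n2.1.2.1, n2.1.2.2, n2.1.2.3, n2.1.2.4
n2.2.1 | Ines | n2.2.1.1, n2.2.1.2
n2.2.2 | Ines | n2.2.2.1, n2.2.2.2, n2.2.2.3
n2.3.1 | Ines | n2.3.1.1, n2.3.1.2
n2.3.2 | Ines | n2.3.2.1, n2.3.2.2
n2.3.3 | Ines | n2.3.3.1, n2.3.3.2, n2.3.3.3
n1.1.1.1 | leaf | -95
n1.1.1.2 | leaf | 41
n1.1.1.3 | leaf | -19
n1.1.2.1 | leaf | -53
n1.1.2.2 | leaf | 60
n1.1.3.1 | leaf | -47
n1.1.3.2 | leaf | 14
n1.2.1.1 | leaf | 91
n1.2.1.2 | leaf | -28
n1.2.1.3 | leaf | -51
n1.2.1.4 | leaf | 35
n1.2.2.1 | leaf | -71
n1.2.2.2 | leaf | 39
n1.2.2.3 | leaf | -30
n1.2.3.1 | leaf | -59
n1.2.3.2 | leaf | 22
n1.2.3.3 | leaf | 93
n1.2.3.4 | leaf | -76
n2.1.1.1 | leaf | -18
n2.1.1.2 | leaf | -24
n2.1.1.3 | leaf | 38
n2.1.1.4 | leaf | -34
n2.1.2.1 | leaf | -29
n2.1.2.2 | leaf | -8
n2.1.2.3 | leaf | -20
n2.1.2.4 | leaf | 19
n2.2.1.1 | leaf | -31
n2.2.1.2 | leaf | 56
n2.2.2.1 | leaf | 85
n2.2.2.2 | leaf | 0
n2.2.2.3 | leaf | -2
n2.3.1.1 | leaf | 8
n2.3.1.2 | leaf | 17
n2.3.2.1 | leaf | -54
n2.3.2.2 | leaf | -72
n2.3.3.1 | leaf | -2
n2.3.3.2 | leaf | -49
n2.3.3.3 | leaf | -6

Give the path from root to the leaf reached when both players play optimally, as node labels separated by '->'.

n1.1.1 (Ines): min(-95, 41, -19) = -95
n1.1.2 (Ines): min(-53, 60) = -53
n1.1.3 (Ines): min(-47, 14) = -47
n1.1 (Sara): max(-95, -53, -47) = -47
n1.2.1 (Ines): min(91, -28, -51, 35) = -51
n1.2.2 (Ines): min(-71, 39, -30) = -71
n1.2.3 (Ines): min(-59, 22, 93, -76) = -76
n1.2 (Sara): max(-51, -71, -76) = -51
n1 (Ines): min(-47, -51) = -51
n2.1.1 (Ines): min(-18, -24, 38, -34) = -34
n2.1.2 (Ines): min(-29, -8, -20, 19) = -29
n2.1 (Sara): max(-34, -29) = -29
n2.2.1 (Ines): min(-31, 56) = -31
n2.2.2 (Ines): min(85, 0, -2) = -2
n2.2 (Sara): max(-31, -2) = -2
n2.3.1 (Ines): min(8, 17) = 8
n2.3.2 (Ines): min(-54, -72) = -72
n2.3.3 (Ines): min(-2, -49, -6) = -49
n2.3 (Sara): max(8, -72, -49) = 8
n2 (Ines): min(-29, -2, 8) = -29
root (Sara): max(-51, -29) = -29
At root, Sara picks n2 (highest: -29).
At n2, Ines picks n2.1 (lowest: -29).
At n2.1, Sara picks n2.1.2 (highest: -29).
At n2.1.2, Ines picks n2.1.2.1 (lowest: -29).
Terminal value -29.

root -> n2 -> n2.1 -> n2.1.2 -> n2.1.2.1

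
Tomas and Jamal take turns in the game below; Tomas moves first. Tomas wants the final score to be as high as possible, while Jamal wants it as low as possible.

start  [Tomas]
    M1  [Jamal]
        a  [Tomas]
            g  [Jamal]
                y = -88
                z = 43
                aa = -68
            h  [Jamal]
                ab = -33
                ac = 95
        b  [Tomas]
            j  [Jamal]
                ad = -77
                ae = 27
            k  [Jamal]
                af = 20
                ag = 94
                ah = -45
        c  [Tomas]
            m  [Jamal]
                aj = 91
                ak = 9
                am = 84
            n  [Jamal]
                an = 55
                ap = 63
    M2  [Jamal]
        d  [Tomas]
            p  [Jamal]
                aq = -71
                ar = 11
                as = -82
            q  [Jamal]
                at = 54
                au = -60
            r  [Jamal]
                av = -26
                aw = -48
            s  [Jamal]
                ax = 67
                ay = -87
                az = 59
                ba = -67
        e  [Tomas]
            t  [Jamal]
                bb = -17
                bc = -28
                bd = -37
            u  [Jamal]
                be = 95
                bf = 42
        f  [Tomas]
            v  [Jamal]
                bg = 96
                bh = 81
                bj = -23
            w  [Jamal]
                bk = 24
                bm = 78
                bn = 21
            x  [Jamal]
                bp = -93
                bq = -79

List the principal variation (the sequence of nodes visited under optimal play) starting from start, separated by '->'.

g (Jamal): min(-88, 43, -68) = -88
h (Jamal): min(-33, 95) = -33
a (Tomas): max(-88, -33) = -33
j (Jamal): min(-77, 27) = -77
k (Jamal): min(20, 94, -45) = -45
b (Tomas): max(-77, -45) = -45
m (Jamal): min(91, 9, 84) = 9
n (Jamal): min(55, 63) = 55
c (Tomas): max(9, 55) = 55
M1 (Jamal): min(-33, -45, 55) = -45
p (Jamal): min(-71, 11, -82) = -82
q (Jamal): min(54, -60) = -60
r (Jamal): min(-26, -48) = -48
s (Jamal): min(67, -87, 59, -67) = -87
d (Tomas): max(-82, -60, -48, -87) = -48
t (Jamal): min(-17, -28, -37) = -37
u (Jamal): min(95, 42) = 42
e (Tomas): max(-37, 42) = 42
v (Jamal): min(96, 81, -23) = -23
w (Jamal): min(24, 78, 21) = 21
x (Jamal): min(-93, -79) = -93
f (Tomas): max(-23, 21, -93) = 21
M2 (Jamal): min(-48, 42, 21) = -48
start (Tomas): max(-45, -48) = -45
At start, Tomas picks M1 (highest: -45).
At M1, Jamal picks b (lowest: -45).
At b, Tomas picks k (highest: -45).
At k, Jamal picks ah (lowest: -45).
Terminal value -45.

start -> M1 -> b -> k -> ah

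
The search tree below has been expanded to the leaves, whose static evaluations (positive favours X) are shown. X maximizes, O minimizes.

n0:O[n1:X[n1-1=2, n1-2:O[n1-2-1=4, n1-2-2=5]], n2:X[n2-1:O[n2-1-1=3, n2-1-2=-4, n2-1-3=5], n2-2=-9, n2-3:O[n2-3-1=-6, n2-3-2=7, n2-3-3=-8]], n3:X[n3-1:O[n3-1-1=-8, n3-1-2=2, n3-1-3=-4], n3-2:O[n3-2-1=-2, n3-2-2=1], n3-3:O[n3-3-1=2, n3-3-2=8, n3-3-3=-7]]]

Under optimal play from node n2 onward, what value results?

-4

n2-1 (O): min(3, -4, 5) = -4
n2-3 (O): min(-6, 7, -8) = -8
n2 (X): max(-4, -9, -8) = -4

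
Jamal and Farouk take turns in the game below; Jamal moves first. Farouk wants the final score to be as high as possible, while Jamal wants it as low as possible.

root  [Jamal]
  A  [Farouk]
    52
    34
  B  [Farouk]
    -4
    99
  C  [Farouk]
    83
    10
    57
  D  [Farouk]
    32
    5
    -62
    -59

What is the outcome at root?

A (Farouk): max(52, 34) = 52
B (Farouk): max(-4, 99) = 99
C (Farouk): max(83, 10, 57) = 83
D (Farouk): max(32, 5, -62, -59) = 32
root (Jamal): min(52, 99, 83, 32) = 32

32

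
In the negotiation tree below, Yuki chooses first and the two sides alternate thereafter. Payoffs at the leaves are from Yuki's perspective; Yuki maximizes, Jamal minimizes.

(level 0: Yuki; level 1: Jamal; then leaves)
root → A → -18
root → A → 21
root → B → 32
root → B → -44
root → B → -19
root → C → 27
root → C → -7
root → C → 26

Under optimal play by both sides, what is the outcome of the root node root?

-7

A (Jamal): min(-18, 21) = -18
B (Jamal): min(32, -44, -19) = -44
C (Jamal): min(27, -7, 26) = -7
root (Yuki): max(-18, -44, -7) = -7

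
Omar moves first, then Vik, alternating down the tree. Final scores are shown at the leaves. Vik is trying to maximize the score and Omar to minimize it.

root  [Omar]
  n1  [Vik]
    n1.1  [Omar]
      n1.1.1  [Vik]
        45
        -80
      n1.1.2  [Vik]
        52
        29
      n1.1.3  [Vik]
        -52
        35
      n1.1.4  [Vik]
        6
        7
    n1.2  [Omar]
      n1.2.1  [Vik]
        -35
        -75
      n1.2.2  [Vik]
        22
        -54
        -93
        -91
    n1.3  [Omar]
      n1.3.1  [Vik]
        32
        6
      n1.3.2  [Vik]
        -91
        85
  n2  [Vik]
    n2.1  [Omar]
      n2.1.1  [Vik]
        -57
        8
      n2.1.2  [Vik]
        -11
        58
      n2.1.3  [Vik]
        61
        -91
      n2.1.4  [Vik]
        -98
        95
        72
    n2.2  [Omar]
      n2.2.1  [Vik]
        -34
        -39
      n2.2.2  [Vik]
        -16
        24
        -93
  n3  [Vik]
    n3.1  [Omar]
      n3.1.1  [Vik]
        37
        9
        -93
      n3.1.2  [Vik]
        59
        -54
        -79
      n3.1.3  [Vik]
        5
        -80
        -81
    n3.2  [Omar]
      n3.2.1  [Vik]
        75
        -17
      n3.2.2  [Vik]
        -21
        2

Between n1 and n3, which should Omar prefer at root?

n3

n1.1.1 (Vik): max(45, -80) = 45
n1.1.2 (Vik): max(52, 29) = 52
n1.1.3 (Vik): max(-52, 35) = 35
n1.1.4 (Vik): max(6, 7) = 7
n1.1 (Omar): min(45, 52, 35, 7) = 7
n1.2.1 (Vik): max(-35, -75) = -35
n1.2.2 (Vik): max(22, -54, -93, -91) = 22
n1.2 (Omar): min(-35, 22) = -35
n1.3.1 (Vik): max(32, 6) = 32
n1.3.2 (Vik): max(-91, 85) = 85
n1.3 (Omar): min(32, 85) = 32
n1 (Vik): max(7, -35, 32) = 32
n3.1.1 (Vik): max(37, 9, -93) = 37
n3.1.2 (Vik): max(59, -54, -79) = 59
n3.1.3 (Vik): max(5, -80, -81) = 5
n3.1 (Omar): min(37, 59, 5) = 5
n3.2.1 (Vik): max(75, -17) = 75
n3.2.2 (Vik): max(-21, 2) = 2
n3.2 (Omar): min(75, 2) = 2
n3 (Vik): max(5, 2) = 5
Omar prefers the lower value; n1=32, n3=5. n3 is better since 5 < 32.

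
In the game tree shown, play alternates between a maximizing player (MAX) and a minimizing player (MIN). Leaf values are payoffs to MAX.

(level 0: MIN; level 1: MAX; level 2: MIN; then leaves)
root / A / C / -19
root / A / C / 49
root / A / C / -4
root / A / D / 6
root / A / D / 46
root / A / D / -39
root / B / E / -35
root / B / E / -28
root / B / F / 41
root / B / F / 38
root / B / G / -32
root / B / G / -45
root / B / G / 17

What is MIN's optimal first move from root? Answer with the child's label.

C (MIN): min(-19, 49, -4) = -19
D (MIN): min(6, 46, -39) = -39
A (MAX): max(-19, -39) = -19
E (MIN): min(-35, -28) = -35
F (MIN): min(41, 38) = 38
G (MIN): min(-32, -45, 17) = -45
B (MAX): max(-35, 38, -45) = 38
root (MIN): min(-19, 38) = -19
MIN at root wants the lowest of {A=-19, B=38}, so chooses A.

A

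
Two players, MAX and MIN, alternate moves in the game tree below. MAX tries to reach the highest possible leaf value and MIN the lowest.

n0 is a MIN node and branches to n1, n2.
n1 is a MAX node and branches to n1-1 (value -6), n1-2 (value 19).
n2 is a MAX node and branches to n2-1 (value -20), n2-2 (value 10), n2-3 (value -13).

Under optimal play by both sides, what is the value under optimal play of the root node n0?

10

n1 (MAX): max(-6, 19) = 19
n2 (MAX): max(-20, 10, -13) = 10
n0 (MIN): min(19, 10) = 10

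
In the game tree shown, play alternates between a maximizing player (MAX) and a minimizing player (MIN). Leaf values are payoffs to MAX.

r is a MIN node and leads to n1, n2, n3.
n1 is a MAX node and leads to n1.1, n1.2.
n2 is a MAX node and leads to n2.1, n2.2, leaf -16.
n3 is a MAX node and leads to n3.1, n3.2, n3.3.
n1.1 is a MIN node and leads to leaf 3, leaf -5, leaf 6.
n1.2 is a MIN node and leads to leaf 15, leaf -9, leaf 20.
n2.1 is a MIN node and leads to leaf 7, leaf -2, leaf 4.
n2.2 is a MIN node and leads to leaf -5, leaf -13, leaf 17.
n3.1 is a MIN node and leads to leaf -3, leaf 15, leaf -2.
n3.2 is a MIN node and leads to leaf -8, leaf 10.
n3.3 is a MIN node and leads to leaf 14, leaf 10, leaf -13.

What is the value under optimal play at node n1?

n1.1 (MIN): min(3, -5, 6) = -5
n1.2 (MIN): min(15, -9, 20) = -9
n1 (MAX): max(-5, -9) = -5

-5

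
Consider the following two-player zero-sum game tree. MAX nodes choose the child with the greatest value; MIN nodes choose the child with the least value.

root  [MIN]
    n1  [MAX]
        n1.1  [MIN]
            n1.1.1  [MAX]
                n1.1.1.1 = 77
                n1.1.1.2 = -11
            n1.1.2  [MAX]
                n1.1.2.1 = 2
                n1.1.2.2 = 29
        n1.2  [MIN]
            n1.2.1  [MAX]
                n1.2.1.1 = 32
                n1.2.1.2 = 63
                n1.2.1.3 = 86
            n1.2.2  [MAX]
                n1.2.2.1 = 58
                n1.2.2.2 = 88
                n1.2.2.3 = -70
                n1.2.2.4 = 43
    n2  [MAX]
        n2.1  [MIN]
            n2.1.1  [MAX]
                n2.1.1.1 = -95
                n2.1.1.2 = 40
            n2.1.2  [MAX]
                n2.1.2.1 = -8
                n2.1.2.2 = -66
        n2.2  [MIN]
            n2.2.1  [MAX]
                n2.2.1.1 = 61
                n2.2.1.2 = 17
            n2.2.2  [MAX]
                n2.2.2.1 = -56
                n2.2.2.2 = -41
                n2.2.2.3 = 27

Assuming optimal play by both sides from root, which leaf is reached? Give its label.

n1.1.1 (MAX): max(77, -11) = 77
n1.1.2 (MAX): max(2, 29) = 29
n1.1 (MIN): min(77, 29) = 29
n1.2.1 (MAX): max(32, 63, 86) = 86
n1.2.2 (MAX): max(58, 88, -70, 43) = 88
n1.2 (MIN): min(86, 88) = 86
n1 (MAX): max(29, 86) = 86
n2.1.1 (MAX): max(-95, 40) = 40
n2.1.2 (MAX): max(-8, -66) = -8
n2.1 (MIN): min(40, -8) = -8
n2.2.1 (MAX): max(61, 17) = 61
n2.2.2 (MAX): max(-56, -41, 27) = 27
n2.2 (MIN): min(61, 27) = 27
n2 (MAX): max(-8, 27) = 27
root (MIN): min(86, 27) = 27
At root, MIN picks n2 (lowest: 27).
At n2, MAX picks n2.2 (highest: 27).
At n2.2, MIN picks n2.2.2 (lowest: 27).
At n2.2.2, MAX picks n2.2.2.3 (highest: 27).
Terminal value 27.

n2.2.2.3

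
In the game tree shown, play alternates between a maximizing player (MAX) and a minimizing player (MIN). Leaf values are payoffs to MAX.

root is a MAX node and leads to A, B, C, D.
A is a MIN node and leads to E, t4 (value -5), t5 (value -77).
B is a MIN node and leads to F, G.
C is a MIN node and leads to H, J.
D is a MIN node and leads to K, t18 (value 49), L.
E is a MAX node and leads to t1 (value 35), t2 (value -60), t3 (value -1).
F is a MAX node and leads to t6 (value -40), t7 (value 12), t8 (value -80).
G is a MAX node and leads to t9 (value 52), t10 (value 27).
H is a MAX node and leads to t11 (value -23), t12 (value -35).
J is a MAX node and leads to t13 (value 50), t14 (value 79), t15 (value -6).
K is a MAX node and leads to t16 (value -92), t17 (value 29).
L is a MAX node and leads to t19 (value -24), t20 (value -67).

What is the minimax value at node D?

K (MAX): max(-92, 29) = 29
L (MAX): max(-24, -67) = -24
D (MIN): min(29, 49, -24) = -24

-24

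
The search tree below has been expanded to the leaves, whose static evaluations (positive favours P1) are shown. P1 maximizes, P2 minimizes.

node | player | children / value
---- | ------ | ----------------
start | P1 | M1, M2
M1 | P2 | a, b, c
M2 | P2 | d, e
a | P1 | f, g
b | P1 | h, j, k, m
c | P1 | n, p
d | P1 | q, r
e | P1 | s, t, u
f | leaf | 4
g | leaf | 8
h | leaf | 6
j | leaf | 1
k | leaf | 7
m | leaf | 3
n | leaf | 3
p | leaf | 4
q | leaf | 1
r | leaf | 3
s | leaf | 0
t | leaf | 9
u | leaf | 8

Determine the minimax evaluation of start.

a (P1): max(4, 8) = 8
b (P1): max(6, 1, 7, 3) = 7
c (P1): max(3, 4) = 4
M1 (P2): min(8, 7, 4) = 4
d (P1): max(1, 3) = 3
e (P1): max(0, 9, 8) = 9
M2 (P2): min(3, 9) = 3
start (P1): max(4, 3) = 4

4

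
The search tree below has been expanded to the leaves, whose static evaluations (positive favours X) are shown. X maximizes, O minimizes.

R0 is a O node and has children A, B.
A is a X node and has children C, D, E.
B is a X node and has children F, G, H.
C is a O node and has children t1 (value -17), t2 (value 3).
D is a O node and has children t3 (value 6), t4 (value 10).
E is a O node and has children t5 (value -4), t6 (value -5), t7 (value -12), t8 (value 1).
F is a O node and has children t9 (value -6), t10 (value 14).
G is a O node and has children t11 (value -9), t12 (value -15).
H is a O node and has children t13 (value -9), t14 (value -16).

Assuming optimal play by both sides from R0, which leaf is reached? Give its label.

t9

C (O): min(-17, 3) = -17
D (O): min(6, 10) = 6
E (O): min(-4, -5, -12, 1) = -12
A (X): max(-17, 6, -12) = 6
F (O): min(-6, 14) = -6
G (O): min(-9, -15) = -15
H (O): min(-9, -16) = -16
B (X): max(-6, -15, -16) = -6
R0 (O): min(6, -6) = -6
At R0, O picks B (lowest: -6).
At B, X picks F (highest: -6).
At F, O picks t9 (lowest: -6).
Terminal value -6.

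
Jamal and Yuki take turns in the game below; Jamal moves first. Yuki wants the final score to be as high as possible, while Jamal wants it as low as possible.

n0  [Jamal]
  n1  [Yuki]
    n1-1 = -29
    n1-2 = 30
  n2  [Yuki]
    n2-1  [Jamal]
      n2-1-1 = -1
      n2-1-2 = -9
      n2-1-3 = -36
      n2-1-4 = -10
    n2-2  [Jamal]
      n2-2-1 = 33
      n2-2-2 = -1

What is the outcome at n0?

n1 (Yuki): max(-29, 30) = 30
n2-1 (Jamal): min(-1, -9, -36, -10) = -36
n2-2 (Jamal): min(33, -1) = -1
n2 (Yuki): max(-36, -1) = -1
n0 (Jamal): min(30, -1) = -1

-1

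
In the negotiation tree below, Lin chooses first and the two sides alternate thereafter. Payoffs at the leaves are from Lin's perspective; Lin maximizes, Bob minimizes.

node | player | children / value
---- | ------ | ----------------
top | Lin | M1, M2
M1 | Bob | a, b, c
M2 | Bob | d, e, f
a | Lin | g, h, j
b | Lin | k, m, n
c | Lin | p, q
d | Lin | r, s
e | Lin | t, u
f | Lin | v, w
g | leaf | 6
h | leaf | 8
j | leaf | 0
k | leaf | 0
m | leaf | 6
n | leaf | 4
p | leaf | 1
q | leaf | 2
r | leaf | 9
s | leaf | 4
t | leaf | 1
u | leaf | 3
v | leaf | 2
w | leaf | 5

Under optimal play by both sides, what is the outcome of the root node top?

3

a (Lin): max(6, 8, 0) = 8
b (Lin): max(0, 6, 4) = 6
c (Lin): max(1, 2) = 2
M1 (Bob): min(8, 6, 2) = 2
d (Lin): max(9, 4) = 9
e (Lin): max(1, 3) = 3
f (Lin): max(2, 5) = 5
M2 (Bob): min(9, 3, 5) = 3
top (Lin): max(2, 3) = 3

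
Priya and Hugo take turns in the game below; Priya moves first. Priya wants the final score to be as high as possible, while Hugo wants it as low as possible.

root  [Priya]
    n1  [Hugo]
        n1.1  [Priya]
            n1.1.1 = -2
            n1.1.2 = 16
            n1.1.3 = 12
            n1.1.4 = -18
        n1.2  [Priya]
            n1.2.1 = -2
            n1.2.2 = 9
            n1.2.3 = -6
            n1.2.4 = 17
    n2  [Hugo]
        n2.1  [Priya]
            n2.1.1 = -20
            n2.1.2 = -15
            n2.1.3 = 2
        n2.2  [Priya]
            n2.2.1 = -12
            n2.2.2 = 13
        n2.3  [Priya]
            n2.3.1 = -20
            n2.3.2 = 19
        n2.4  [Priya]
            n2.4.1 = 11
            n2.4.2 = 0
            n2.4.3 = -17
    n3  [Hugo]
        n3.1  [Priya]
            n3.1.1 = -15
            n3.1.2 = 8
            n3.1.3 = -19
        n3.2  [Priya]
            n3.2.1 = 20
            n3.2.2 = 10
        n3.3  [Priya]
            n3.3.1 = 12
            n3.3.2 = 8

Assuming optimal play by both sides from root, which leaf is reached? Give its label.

n1.1 (Priya): max(-2, 16, 12, -18) = 16
n1.2 (Priya): max(-2, 9, -6, 17) = 17
n1 (Hugo): min(16, 17) = 16
n2.1 (Priya): max(-20, -15, 2) = 2
n2.2 (Priya): max(-12, 13) = 13
n2.3 (Priya): max(-20, 19) = 19
n2.4 (Priya): max(11, 0, -17) = 11
n2 (Hugo): min(2, 13, 19, 11) = 2
n3.1 (Priya): max(-15, 8, -19) = 8
n3.2 (Priya): max(20, 10) = 20
n3.3 (Priya): max(12, 8) = 12
n3 (Hugo): min(8, 20, 12) = 8
root (Priya): max(16, 2, 8) = 16
At root, Priya picks n1 (highest: 16).
At n1, Hugo picks n1.1 (lowest: 16).
At n1.1, Priya picks n1.1.2 (highest: 16).
Terminal value 16.

n1.1.2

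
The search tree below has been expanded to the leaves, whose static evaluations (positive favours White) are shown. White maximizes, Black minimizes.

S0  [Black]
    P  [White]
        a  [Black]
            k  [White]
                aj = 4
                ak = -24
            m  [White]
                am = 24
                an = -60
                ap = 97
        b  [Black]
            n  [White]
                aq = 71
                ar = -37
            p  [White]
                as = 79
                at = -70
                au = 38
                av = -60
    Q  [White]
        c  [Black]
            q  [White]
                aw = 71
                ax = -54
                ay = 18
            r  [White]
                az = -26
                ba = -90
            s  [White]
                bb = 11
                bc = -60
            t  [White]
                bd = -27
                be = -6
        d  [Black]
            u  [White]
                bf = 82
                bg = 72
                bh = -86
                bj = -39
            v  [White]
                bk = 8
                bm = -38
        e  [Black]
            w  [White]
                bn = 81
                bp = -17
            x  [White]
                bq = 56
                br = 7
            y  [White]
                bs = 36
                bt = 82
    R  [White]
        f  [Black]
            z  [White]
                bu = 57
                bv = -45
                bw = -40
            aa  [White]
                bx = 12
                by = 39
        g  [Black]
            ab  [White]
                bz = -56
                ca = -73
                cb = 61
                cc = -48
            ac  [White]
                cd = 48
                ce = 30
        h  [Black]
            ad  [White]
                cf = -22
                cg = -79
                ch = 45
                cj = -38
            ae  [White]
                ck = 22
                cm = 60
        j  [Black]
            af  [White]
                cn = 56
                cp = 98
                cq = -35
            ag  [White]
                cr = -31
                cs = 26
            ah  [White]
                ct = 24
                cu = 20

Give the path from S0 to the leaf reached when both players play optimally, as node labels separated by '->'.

k (White): max(4, -24) = 4
m (White): max(24, -60, 97) = 97
a (Black): min(4, 97) = 4
n (White): max(71, -37) = 71
p (White): max(79, -70, 38, -60) = 79
b (Black): min(71, 79) = 71
P (White): max(4, 71) = 71
q (White): max(71, -54, 18) = 71
r (White): max(-26, -90) = -26
s (White): max(11, -60) = 11
t (White): max(-27, -6) = -6
c (Black): min(71, -26, 11, -6) = -26
u (White): max(82, 72, -86, -39) = 82
v (White): max(8, -38) = 8
d (Black): min(82, 8) = 8
w (White): max(81, -17) = 81
x (White): max(56, 7) = 56
y (White): max(36, 82) = 82
e (Black): min(81, 56, 82) = 56
Q (White): max(-26, 8, 56) = 56
z (White): max(57, -45, -40) = 57
aa (White): max(12, 39) = 39
f (Black): min(57, 39) = 39
ab (White): max(-56, -73, 61, -48) = 61
ac (White): max(48, 30) = 48
g (Black): min(61, 48) = 48
ad (White): max(-22, -79, 45, -38) = 45
ae (White): max(22, 60) = 60
h (Black): min(45, 60) = 45
af (White): max(56, 98, -35) = 98
ag (White): max(-31, 26) = 26
ah (White): max(24, 20) = 24
j (Black): min(98, 26, 24) = 24
R (White): max(39, 48, 45, 24) = 48
S0 (Black): min(71, 56, 48) = 48
At S0, Black picks R (lowest: 48).
At R, White picks g (highest: 48).
At g, Black picks ac (lowest: 48).
At ac, White picks cd (highest: 48).
Terminal value 48.

S0 -> R -> g -> ac -> cd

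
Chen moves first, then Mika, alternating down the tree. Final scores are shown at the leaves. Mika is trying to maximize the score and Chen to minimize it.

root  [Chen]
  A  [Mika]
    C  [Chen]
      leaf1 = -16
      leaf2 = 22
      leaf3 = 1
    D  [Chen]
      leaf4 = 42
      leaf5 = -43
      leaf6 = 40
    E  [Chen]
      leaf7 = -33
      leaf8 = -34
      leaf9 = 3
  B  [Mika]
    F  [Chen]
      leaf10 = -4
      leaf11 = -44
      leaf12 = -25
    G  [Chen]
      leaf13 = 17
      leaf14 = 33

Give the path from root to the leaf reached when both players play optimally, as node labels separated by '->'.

C (Chen): min(-16, 22, 1) = -16
D (Chen): min(42, -43, 40) = -43
E (Chen): min(-33, -34, 3) = -34
A (Mika): max(-16, -43, -34) = -16
F (Chen): min(-4, -44, -25) = -44
G (Chen): min(17, 33) = 17
B (Mika): max(-44, 17) = 17
root (Chen): min(-16, 17) = -16
At root, Chen picks A (lowest: -16).
At A, Mika picks C (highest: -16).
At C, Chen picks leaf1 (lowest: -16).
Terminal value -16.

root -> A -> C -> leaf1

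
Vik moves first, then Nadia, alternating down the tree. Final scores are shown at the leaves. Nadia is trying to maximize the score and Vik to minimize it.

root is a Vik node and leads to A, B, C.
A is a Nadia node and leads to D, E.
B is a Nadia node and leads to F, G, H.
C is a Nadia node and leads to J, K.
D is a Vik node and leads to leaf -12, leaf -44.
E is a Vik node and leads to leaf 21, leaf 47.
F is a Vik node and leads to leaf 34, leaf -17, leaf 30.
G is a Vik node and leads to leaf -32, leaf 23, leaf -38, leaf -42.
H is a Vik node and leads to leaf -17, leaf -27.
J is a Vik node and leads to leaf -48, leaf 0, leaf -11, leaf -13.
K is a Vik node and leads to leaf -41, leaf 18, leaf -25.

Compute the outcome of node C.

-41

J (Vik): min(-48, 0, -11, -13) = -48
K (Vik): min(-41, 18, -25) = -41
C (Nadia): max(-48, -41) = -41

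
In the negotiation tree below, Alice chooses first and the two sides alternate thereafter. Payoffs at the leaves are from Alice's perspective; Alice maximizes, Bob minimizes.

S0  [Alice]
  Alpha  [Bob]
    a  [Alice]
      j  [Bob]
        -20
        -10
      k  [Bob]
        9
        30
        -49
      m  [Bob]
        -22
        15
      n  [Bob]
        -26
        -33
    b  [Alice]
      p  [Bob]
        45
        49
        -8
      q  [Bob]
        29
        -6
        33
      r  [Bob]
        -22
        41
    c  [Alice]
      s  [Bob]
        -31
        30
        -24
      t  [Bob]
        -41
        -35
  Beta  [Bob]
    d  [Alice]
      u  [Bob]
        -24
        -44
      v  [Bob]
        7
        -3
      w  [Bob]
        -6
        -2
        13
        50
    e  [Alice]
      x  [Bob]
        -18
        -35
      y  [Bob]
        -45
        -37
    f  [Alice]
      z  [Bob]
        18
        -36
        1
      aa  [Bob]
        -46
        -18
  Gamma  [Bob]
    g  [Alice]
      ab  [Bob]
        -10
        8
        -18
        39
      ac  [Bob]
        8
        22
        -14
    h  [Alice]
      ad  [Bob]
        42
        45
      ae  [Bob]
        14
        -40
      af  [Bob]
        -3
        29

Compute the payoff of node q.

-6

q (Bob): min(29, -6, 33) = -6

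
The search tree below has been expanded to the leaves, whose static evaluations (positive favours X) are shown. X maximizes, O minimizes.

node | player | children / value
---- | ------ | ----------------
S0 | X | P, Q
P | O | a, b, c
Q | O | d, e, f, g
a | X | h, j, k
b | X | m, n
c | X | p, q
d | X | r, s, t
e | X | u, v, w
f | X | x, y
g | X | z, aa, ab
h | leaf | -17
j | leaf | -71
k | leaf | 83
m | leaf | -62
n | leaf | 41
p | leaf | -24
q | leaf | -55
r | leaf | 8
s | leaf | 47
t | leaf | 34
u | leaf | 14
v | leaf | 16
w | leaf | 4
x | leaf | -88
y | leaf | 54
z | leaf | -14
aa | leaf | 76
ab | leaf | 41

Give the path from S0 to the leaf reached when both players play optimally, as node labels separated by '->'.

S0 -> Q -> e -> v

a (X): max(-17, -71, 83) = 83
b (X): max(-62, 41) = 41
c (X): max(-24, -55) = -24
P (O): min(83, 41, -24) = -24
d (X): max(8, 47, 34) = 47
e (X): max(14, 16, 4) = 16
f (X): max(-88, 54) = 54
g (X): max(-14, 76, 41) = 76
Q (O): min(47, 16, 54, 76) = 16
S0 (X): max(-24, 16) = 16
At S0, X picks Q (highest: 16).
At Q, O picks e (lowest: 16).
At e, X picks v (highest: 16).
Terminal value 16.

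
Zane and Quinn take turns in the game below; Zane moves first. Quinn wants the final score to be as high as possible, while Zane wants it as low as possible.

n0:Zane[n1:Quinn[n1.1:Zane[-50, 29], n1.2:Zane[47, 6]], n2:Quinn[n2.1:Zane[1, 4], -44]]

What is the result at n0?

1

n1.1 (Zane): min(-50, 29) = -50
n1.2 (Zane): min(47, 6) = 6
n1 (Quinn): max(-50, 6) = 6
n2.1 (Zane): min(1, 4) = 1
n2 (Quinn): max(1, -44) = 1
n0 (Zane): min(6, 1) = 1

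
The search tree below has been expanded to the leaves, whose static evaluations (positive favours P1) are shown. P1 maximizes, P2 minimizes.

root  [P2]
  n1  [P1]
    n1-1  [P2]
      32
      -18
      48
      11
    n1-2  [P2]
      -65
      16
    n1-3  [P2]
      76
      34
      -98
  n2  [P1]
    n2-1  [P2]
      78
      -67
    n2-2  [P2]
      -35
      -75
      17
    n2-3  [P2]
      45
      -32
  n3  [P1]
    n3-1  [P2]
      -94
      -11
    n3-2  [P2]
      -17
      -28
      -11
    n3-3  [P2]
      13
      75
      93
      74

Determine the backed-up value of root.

n1-1 (P2): min(32, -18, 48, 11) = -18
n1-2 (P2): min(-65, 16) = -65
n1-3 (P2): min(76, 34, -98) = -98
n1 (P1): max(-18, -65, -98) = -18
n2-1 (P2): min(78, -67) = -67
n2-2 (P2): min(-35, -75, 17) = -75
n2-3 (P2): min(45, -32) = -32
n2 (P1): max(-67, -75, -32) = -32
n3-1 (P2): min(-94, -11) = -94
n3-2 (P2): min(-17, -28, -11) = -28
n3-3 (P2): min(13, 75, 93, 74) = 13
n3 (P1): max(-94, -28, 13) = 13
root (P2): min(-18, -32, 13) = -32

-32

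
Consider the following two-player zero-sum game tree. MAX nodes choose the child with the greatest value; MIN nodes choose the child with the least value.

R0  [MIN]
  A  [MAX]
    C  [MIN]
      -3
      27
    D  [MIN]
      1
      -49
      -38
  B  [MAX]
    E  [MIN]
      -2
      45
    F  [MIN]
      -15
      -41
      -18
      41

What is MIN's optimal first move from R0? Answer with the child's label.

A

C (MIN): min(-3, 27) = -3
D (MIN): min(1, -49, -38) = -49
A (MAX): max(-3, -49) = -3
E (MIN): min(-2, 45) = -2
F (MIN): min(-15, -41, -18, 41) = -41
B (MAX): max(-2, -41) = -2
R0 (MIN): min(-3, -2) = -3
MIN at R0 wants the lowest of {A=-3, B=-2}, so chooses A.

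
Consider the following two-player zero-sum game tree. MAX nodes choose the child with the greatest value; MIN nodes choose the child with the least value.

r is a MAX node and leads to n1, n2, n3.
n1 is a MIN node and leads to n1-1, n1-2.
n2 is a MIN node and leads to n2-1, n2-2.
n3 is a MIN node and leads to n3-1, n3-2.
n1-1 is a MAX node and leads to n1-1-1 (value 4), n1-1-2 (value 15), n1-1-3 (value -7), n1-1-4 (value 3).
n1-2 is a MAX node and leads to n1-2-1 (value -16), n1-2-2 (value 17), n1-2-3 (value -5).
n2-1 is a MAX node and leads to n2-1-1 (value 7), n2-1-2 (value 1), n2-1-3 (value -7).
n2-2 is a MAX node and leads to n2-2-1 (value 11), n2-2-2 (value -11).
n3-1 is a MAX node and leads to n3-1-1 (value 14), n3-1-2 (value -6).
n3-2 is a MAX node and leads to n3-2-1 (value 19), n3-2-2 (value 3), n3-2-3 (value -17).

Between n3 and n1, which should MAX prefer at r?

n3-1 (MAX): max(14, -6) = 14
n3-2 (MAX): max(19, 3, -17) = 19
n3 (MIN): min(14, 19) = 14
n1-1 (MAX): max(4, 15, -7, 3) = 15
n1-2 (MAX): max(-16, 17, -5) = 17
n1 (MIN): min(15, 17) = 15
MAX prefers the higher value; n3=14, n1=15. n1 is better since 15 > 14.

n1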